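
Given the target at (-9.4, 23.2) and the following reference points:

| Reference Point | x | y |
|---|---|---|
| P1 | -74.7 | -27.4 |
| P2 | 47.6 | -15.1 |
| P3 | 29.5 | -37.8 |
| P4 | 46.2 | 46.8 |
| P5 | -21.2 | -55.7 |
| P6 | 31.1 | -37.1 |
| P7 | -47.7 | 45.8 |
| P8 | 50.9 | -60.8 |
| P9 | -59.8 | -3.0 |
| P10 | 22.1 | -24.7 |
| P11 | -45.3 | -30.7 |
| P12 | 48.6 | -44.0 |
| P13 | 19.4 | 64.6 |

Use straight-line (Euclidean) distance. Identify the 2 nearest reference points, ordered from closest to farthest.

Distances from (-9.4, 23.2):
P1: √((-65.3)² + (-50.6)²) = √(4264.090 + 2560.360) = 82.6
P2: √((57.0)² + (-38.3)²) = √(3249.000 + 1466.890) = 68.7
P3: √((38.9)² + (-61.0)²) = √(1513.210 + 3721.000) = 72.3
P4: √((55.6)² + (23.6)²) = √(3091.360 + 556.960) = 60.4
P5: √((-11.8)² + (-78.9)²) = √(139.240 + 6225.210) = 79.8
P6: √((40.5)² + (-60.3)²) = √(1640.250 + 3636.090) = 72.6
P7: √((-38.3)² + (22.6)²) = √(1466.890 + 510.760) = 44.5
P8: √((60.3)² + (-84.0)²) = √(3636.090 + 7056.000) = 103.4
P9: √((-50.4)² + (-26.2)²) = √(2540.160 + 686.440) = 56.8
P10: √((31.5)² + (-47.9)²) = √(992.250 + 2294.410) = 57.3
P11: √((-35.9)² + (-53.9)²) = √(1288.810 + 2905.210) = 64.8
P12: √((58.0)² + (-67.2)²) = √(3364.000 + 4515.840) = 88.8
P13: √((28.8)² + (41.4)²) = √(829.440 + 1713.960) = 50.4
Sorted: P7 (44.5) < P13 (50.4) < P9 (56.8) < P10 (57.3) < …

P7, P13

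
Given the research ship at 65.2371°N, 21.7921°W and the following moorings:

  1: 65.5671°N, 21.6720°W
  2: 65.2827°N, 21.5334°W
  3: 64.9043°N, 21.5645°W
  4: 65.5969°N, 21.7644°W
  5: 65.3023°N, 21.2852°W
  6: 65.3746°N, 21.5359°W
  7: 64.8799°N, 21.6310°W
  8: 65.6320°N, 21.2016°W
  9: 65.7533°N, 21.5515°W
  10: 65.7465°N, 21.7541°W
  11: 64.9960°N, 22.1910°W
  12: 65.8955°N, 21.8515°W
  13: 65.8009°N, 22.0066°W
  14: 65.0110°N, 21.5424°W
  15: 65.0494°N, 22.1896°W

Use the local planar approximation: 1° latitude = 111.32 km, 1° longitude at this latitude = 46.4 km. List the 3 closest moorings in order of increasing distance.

Distances from 65.2371°N, 21.7921°W:
1: √((0.3300·111.32)² + (0.1201·46.4)²) = √(1349.504307 + 31.054317) = 37.1559 km
2: √((0.0456·111.32)² + (0.2587·46.4)²) = √(25.767725 + 144.088334) = 13.0329 km
3: √((-0.3328·111.32)² + (0.2276·46.4)²) = √(1372.502141 + 111.527117) = 38.5231 km
4: √((0.3598·111.32)² + (0.0277·46.4)²) = √(1604.237682 + 1.651945) = 40.0736 km
5: √((0.0652·111.32)² + (0.5069·46.4)²) = √(52.679493 + 553.197926) = 24.6146 km
6: √((0.1375·111.32)² + (0.2562·46.4)²) = √(234.288942 + 141.316936) = 19.3806 km
7: √((-0.3572·111.32)² + (0.1611·46.4)²) = √(1581.136250 + 55.876223) = 40.4600 km
8: √((0.3949·111.32)² + (0.5905·46.4)²) = √(1932.505163 + 750.716161) = 51.7998 km
9: √((0.5162·111.32)² + (0.2406·46.4)²) = √(3302.040501 + 124.631324) = 58.5378 km
10: √((0.5094·111.32)² + (0.0380·46.4)²) = √(3215.616708 + 3.108874) = 56.7338 km
11: √((-0.2411·111.32)² + (-0.3989·46.4)²) = √(720.345448 + 342.581600) = 32.6026 km
12: √((0.6584·111.32)² + (-0.0594·46.4)²) = √(5371.876749 + 7.596418) = 73.3449 km
13: √((0.5638·111.32)² + (-0.2145·46.4)²) = √(3939.095757 + 99.058228) = 63.5465 km
14: √((-0.2261·111.32)² + (0.2497·46.4)²) = √(633.501314 + 134.237250) = 27.7081 km
15: √((-0.1877·111.32)² + (-0.3975·46.4)²) = √(436.591163 + 340.181136) = 27.8706 km
Sorted: 2 (13.0329 km) < 6 (19.3806 km) < 5 (24.6146 km) < 14 (27.7081 km) < 15 (27.8706 km) < …

2, 6, 5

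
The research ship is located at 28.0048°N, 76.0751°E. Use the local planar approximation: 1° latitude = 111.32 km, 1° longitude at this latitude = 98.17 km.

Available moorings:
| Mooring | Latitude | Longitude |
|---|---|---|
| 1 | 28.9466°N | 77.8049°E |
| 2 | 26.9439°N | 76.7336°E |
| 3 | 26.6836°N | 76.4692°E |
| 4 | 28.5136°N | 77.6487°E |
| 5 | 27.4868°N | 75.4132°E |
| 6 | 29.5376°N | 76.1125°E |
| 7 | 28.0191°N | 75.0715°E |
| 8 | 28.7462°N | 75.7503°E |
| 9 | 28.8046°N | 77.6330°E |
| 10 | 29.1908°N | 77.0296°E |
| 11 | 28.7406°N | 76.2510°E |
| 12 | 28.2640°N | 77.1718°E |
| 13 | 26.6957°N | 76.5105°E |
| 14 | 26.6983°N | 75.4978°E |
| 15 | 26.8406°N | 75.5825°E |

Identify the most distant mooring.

1

Distances from 28.0048°N, 76.0751°E:
1: 199.5711 km
2: 134.6344 km
3: 152.0795 km
4: 164.5364 km
5: 86.8754 km
6: 170.6708 km
7: 98.5363 km
8: 88.4779 km
9: 176.9671 km
10: 161.8982 km
11: 83.7097 km
12: 111.4625 km
13: 151.8681 km
14: 156.0915 km
15: 138.3271 km
Maximum: 1 at 199.5711 km.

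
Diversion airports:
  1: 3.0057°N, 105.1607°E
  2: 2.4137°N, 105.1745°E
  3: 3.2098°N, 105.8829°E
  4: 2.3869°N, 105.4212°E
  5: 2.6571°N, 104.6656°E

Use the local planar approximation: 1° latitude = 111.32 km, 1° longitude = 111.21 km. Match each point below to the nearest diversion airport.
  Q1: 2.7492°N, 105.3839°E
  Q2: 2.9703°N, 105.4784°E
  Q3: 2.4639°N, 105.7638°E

Q1→1; Q2→1; Q3→4

Q1 at 2.7492°N, 105.3839°E:
  1: 37.8344 km
  2: 44.0132 km
  3: 75.5552 km
  4: 40.5440 km
  5: 80.5374 km
  → nearest: 1 (37.8344 km)
Q2 at 2.9703°N, 105.4784°E:
  1: 35.5505 km
  2: 70.5787 km
  3: 52.2917 km
  4: 65.2549 km
  5: 96.8825 km
  → nearest: 1 (35.5505 km)
Q3 at 2.4639°N, 105.7638°E:
  1: 90.2007 km
  2: 65.7739 km
  3: 84.0833 km
  4: 39.0528 km
  5: 124.0100 km
  → nearest: 4 (39.0528 km)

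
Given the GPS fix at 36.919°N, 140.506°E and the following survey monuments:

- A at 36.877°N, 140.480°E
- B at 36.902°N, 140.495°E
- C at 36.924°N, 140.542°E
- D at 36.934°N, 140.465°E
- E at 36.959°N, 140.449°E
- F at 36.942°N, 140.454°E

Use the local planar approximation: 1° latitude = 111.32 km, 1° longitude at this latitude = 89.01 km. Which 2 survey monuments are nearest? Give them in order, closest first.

Distances from 36.919°N, 140.506°E:
A: √((-0.042·111.32)² + (-0.026·89.01)²) = √(21.85974 + 5.35580) = 5.217 km
B: √((-0.017·111.32)² + (-0.011·89.01)²) = √(3.58133 + 0.95866) = 2.131 km
C: √((0.005·111.32)² + (0.036·89.01)²) = √(0.30980 + 10.26792) = 3.252 km
D: √((0.015·111.32)² + (-0.041·89.01)²) = √(2.78823 + 13.31819) = 4.013 km
E: √((0.040·111.32)² + (-0.057·89.01)²) = √(19.82743 + 25.74111) = 6.750 km
F: √((0.023·111.32)² + (-0.052·89.01)²) = √(6.55544 + 21.42320) = 5.289 km
Sorted: B (2.131 km) < C (3.252 km) < D (4.013 km) < A (5.217 km) < …

B, C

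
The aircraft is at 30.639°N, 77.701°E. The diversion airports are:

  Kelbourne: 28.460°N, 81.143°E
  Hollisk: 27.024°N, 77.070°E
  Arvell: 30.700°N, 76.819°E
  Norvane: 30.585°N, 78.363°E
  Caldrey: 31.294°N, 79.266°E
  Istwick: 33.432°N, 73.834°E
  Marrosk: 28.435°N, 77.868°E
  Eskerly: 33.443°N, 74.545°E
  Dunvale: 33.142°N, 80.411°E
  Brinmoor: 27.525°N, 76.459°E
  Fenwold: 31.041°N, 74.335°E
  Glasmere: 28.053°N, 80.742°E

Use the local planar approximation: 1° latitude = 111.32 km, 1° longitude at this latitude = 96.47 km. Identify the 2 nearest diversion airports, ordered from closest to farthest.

Distances from 30.639°N, 77.701°E:
Kelbourne: √((-2.179·111.32)² + (3.442·96.47)²) = √(58838.40019 + 110257.02983) = 411.212 km
Hollisk: √((-3.615·111.32)² + (-0.631·96.47)²) = √(161943.30512 + 3705.46978) = 407.000 km
Arvell: √((0.061·111.32)² + (-0.882·96.47)²) = √(46.11116 + 7239.71929) = 85.357 km
Norvane: √((-0.054·111.32)² + (0.662·96.47)²) = √(36.13549 + 4078.50065) = 64.145 km
Caldrey: √((0.655·111.32)² + (1.565·96.47)²) = √(5316.53889 + 22793.61670) = 167.661 km
Istwick: √((2.793·111.32)² + (-3.867·96.47)²) = √(96669.23165 + 139165.92199) = 485.629 km
Marrosk: √((-2.204·111.32)² + (0.167·96.47)²) = √(60196.26920 + 259.54789) = 245.878 km
Eskerly: √((2.804·111.32)² + (-3.156·96.47)²) = √(97432.17868 + 92695.47753) = 436.036 km
Dunvale: √((2.503·111.32)² + (2.710·96.47)²) = √(77636.88367 + 68347.57950) = 382.079 km
Brinmoor: √((-3.114·111.32)² + (-1.242·96.47)²) = √(120166.55528 + 14355.81155) = 366.773 km
Fenwold: √((0.402·111.32)² + (-3.366·96.47)²) = √(2002.61978 + 105441.79251) = 327.787 km
Glasmere: √((-2.586·111.32)² + (3.041·96.47)²) = √(82871.16352 + 86063.18164) = 411.016 km
Sorted: Norvane (64.145 km) < Arvell (85.357 km) < Caldrey (167.661 km) < Marrosk (245.878 km) < …

Norvane, Arvell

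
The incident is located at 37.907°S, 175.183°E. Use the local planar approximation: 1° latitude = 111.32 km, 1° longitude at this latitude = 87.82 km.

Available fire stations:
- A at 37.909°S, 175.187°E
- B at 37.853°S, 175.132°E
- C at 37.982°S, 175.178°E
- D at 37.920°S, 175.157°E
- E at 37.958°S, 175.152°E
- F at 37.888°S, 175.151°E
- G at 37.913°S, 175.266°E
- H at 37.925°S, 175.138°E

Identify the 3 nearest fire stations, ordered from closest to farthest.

A, D, F

Distances from 37.907°S, 175.183°E:
A: 0.416 km
B: 7.496 km
C: 8.361 km
D: 2.703 km
E: 6.296 km
F: 3.517 km
G: 7.320 km
H: 4.431 km
Sorted: A (0.416 km) < D (2.703 km) < F (3.517 km) < H (4.431 km) < E (6.296 km) < …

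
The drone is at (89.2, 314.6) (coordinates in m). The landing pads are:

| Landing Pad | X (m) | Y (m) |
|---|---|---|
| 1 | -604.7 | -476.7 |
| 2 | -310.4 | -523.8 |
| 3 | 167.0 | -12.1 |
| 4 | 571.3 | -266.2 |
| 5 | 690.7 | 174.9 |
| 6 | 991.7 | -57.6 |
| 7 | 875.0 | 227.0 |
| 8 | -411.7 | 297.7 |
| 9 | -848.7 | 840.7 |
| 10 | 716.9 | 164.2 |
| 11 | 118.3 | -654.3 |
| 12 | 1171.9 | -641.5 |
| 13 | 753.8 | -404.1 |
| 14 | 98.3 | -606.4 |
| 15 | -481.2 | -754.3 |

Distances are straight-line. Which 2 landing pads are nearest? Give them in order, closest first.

3, 8

Distances from (89.2, 314.6):
1: √((-693.9)² + (-791.3)²) = √(481497.210 + 626155.690) = 1052.5 m
2: √((-399.6)² + (-838.4)²) = √(159680.160 + 702914.560) = 928.8 m
3: √((77.8)² + (-326.7)²) = √(6052.840 + 106732.890) = 335.8 m
4: √((482.1)² + (-580.8)²) = √(232420.410 + 337328.640) = 754.8 m
5: √((601.5)² + (-139.7)²) = √(361802.250 + 19516.090) = 617.5 m
6: √((902.5)² + (-372.2)²) = √(814506.250 + 138532.840) = 976.2 m
7: √((785.8)² + (-87.6)²) = √(617481.640 + 7673.760) = 790.7 m
8: √((-500.9)² + (-16.9)²) = √(250900.810 + 285.610) = 501.2 m
9: √((-937.9)² + (526.1)²) = √(879656.410 + 276781.210) = 1075.4 m
10: √((627.7)² + (-150.4)²) = √(394007.290 + 22620.160) = 645.5 m
11: √((29.1)² + (-968.9)²) = √(846.810 + 938767.210) = 969.3 m
12: √((1082.7)² + (-956.1)²) = √(1172239.290 + 914127.210) = 1444.4 m
13: √((664.6)² + (-718.7)²) = √(441693.160 + 516529.690) = 978.9 m
14: √((9.1)² + (-921.0)²) = √(82.810 + 848241.000) = 921.0 m
15: √((-570.4)² + (-1068.9)²) = √(325356.160 + 1142547.210) = 1211.6 m
Sorted: 3 (335.8 m) < 8 (501.2 m) < 5 (617.5 m) < 10 (645.5 m) < …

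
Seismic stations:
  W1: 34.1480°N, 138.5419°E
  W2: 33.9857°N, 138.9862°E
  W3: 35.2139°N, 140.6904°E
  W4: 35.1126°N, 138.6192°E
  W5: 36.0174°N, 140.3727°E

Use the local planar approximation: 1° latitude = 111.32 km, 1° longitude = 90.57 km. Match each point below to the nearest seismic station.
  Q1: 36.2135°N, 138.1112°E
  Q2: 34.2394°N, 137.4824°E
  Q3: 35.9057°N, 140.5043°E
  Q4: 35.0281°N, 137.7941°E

Q1 at 36.2135°N, 138.1112°E:
  W1: √((-2.0655·111.32)² + (0.4307·90.57)²) = √(52868.476298 + 1521.662994) = 233.2169 km
  W2: √((-2.2278·111.32)² + (0.8750·90.57)²) = √(61503.353218 + 6280.364377) = 260.3531 km
  W3: √((-0.9996·111.32)² + (2.5792·90.57)²) = √(12382.230669 + 54568.092880) = 258.7476 km
  W4: √((-1.1009·111.32)² + (0.5080·90.57)²) = √(15019.038784 + 2116.879611) = 130.9042 km
  W5: √((-0.1961·111.32)² + (2.2615·90.57)²) = √(476.542438 + 41952.893507) = 205.9841 km
  → nearest: W4 (130.9042 km)
Q2 at 34.2394°N, 137.4824°E:
  W1: √((-0.0914·111.32)² + (1.0595·90.57)²) = √(103.523462 + 9208.113368) = 96.4968 km
  W2: √((-0.2537·111.32)² + (1.5038·90.57)²) = √(797.604012 + 18550.212819) = 139.0964 km
  W3: √((0.9745·111.32)² + (3.2080·90.57)²) = √(11768.201128 + 84418.465718) = 310.1398 km
  W4: √((0.8732·111.32)² + (1.1368·90.57)²) = √(9448.738927 + 10600.756658) = 141.5962 km
  W5: √((1.7780·111.32)² + (2.8903·90.57)²) = √(39175.081495 + 68525.873667) = 328.1782 km
  → nearest: W1 (96.4968 km)
Q3 at 35.9057°N, 140.5043°E:
  W1: √((-1.7577·111.32)² + (-1.9624·90.57)²) = √(38285.639068 + 31589.576662) = 264.3392 km
  W2: √((-1.9200·111.32)² + (-1.5181·90.57)²) = √(45682.393743 + 18904.687207) = 254.1399 km
  W3: √((-0.6918·111.32)² + (0.1861·90.57)²) = √(5930.721229 + 284.093621) = 78.8341 km
  W4: √((-0.7931·111.32)² + (-1.8851·90.57)²) = √(7794.751874 + 29149.930413) = 192.2100 km
  W5: √((0.1117·111.32)² + (-0.1316·90.57)²) = √(154.615398 + 142.062847) = 17.2244 km
  → nearest: W5 (17.2244 km)
Q4 at 35.0281°N, 137.7941°E:
  W1: √((-0.8801·111.32)² + (0.7478·90.57)²) = √(9598.656216 + 4587.115306) = 119.1040 km
  W2: √((-1.0424·111.32)² + (1.1921·90.57)²) = √(13465.274173 + 11657.196344) = 158.5007 km
  W3: √((0.1858·111.32)² + (2.8963·90.57)²) = √(427.797079 + 68810.675939) = 263.1320 km
  W4: √((0.0845·111.32)² + (0.8251·90.57)²) = √(88.482995 + 5584.469325) = 75.3190 km
  W5: √((0.9893·111.32)² + (2.5786·90.57)²) = √(12128.369329 + 54542.707453) = 258.2074 km
  → nearest: W4 (75.3190 km)

Q1→W4; Q2→W1; Q3→W5; Q4→W4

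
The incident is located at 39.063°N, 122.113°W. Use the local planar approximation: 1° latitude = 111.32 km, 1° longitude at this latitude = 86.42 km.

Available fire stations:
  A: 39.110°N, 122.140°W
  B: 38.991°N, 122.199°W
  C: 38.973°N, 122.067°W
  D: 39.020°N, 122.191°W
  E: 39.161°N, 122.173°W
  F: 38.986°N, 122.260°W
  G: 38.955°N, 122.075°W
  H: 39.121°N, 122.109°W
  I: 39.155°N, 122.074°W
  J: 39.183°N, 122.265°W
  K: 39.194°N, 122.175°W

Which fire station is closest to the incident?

A

Distances from 39.063°N, 122.113°W:
A: √((0.047·111.32)² + (-0.027·86.42)²) = √(27.37424 + 5.44448) = 5.729 km
B: √((-0.072·111.32)² + (-0.086·86.42)²) = √(64.24087 + 55.23641) = 10.931 km
C: √((-0.090·111.32)² + (0.046·86.42)²) = √(100.37635 + 15.80317) = 10.779 km
D: √((-0.043·111.32)² + (-0.078·86.42)²) = √(22.91307 + 45.43785) = 8.267 km
E: √((0.098·111.32)² + (-0.060·86.42)²) = √(119.01414 + 26.88630) = 12.079 km
F: √((-0.077·111.32)² + (-0.147·86.42)²) = √(73.47301 + 161.38501) = 15.325 km
G: √((-0.108·111.32)² + (0.038·86.42)²) = √(144.54195 + 10.78439) = 12.463 km
H: √((0.058·111.32)² + (0.004·86.42)²) = √(41.68717 + 0.11949) = 6.466 km
I: √((0.092·111.32)² + (0.039·86.42)²) = √(104.88709 + 11.35946) = 10.782 km
J: √((0.120·111.32)² + (-0.152·86.42)²) = √(178.44685 + 172.55029) = 18.735 km
K: √((0.131·111.32)² + (-0.062·86.42)²) = √(212.66156 + 28.70859) = 15.536 km
Minimum: A at 5.729 km.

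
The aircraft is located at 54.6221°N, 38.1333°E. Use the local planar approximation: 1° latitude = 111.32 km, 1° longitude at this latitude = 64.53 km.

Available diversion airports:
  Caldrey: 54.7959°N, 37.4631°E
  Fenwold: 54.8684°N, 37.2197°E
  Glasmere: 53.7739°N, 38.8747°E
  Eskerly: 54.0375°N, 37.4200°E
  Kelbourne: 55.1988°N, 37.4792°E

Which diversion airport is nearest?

Distances from 54.6221°N, 38.1333°E:
Caldrey: √((0.1738·111.32)² + (-0.6702·64.53)²) = √(374.322506 + 1870.390023) = 47.3784 km
Fenwold: √((0.2463·111.32)² + (-0.9136·64.53)²) = √(751.753085 + 3475.645804) = 65.0185 km
Glasmere: √((-0.8482·111.32)² + (0.7414·64.53)²) = √(8915.443079 + 2288.908825) = 105.8506 km
Eskerly: √((-0.5846·111.32)² + (-0.7133·64.53)²) = √(4235.103393 + 2118.691764) = 79.7107 km
Kelbourne: √((0.5767·111.32)² + (-0.6541·64.53)²) = √(4121.414533 + 1781.605844) = 76.8311 km
Minimum: Caldrey at 47.3784 km.

Caldrey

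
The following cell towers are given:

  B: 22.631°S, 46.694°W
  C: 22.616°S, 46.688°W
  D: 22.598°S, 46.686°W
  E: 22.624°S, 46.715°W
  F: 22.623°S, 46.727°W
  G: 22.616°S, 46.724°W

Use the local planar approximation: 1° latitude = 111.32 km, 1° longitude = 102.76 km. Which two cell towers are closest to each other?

F and G

Pairwise distances:
F–G: √((0.007·111.32)² + (0.003·102.76)²) = √(0.607215 + 0.095037) = 0.8380 km
E–F: √((0.001·111.32)² + (-0.012·102.76)²) = √(0.012392 + 1.520585) = 1.2381 km
E–G: √((0.008·111.32)² + (-0.009·102.76)²) = √(0.793097 + 0.855329) = 1.2839 km
B–C: √((0.015·111.32)² + (0.006·102.76)²) = √(2.788232 + 0.380146) = 1.7800 km
C–D: √((0.018·111.32)² + (0.002·102.76)²) = √(4.015054 + 0.042238) = 2.0143 km
B–E: √((0.007·111.32)² + (-0.021·102.76)²) = √(0.607215 + 4.656791) = 2.2943 km
C–E: √((-0.008·111.32)² + (-0.027·102.76)²) = √(0.793097 + 7.697961) = 2.9139 km
B–G: √((0.015·111.32)² + (-0.030·102.76)²) = √(2.788232 + 9.503656) = 3.5060 km
B–F: √((0.008·111.32)² + (-0.033·102.76)²) = √(0.793097 + 11.499424) = 3.5061 km
C–G: √((0.000·111.32)² + (-0.036·102.76)²) = √(0.000000 + 13.685264) = 3.6994 km
B–D: √((0.033·111.32)² + (0.008·102.76)²) = √(13.495043 + 0.675816) = 3.7644 km
C–F: √((-0.007·111.32)² + (-0.039·102.76)²) = √(0.607215 + 16.061178) = 4.0827 km
D–E: √((-0.026·111.32)² + (-0.029·102.76)²) = √(8.377088 + 8.880638) = 4.1542 km
D–G: √((-0.018·111.32)² + (-0.038·102.76)²) = √(4.015054 + 15.248088) = 4.3890 km
D–F: √((-0.025·111.32)² + (-0.041·102.76)²) = √(7.745089 + 17.750717) = 5.0493 km
Closest pair: F–G at 0.8380 km.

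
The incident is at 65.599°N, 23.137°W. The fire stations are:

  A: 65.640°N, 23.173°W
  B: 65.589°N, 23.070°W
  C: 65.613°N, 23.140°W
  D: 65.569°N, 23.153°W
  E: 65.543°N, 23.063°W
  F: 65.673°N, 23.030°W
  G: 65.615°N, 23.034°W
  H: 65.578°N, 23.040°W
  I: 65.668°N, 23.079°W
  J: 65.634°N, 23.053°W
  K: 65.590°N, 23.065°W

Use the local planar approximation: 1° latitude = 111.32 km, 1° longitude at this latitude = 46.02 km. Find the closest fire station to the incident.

C

Distances from 65.599°N, 23.137°W:
A: 4.856 km
B: 3.278 km
C: 1.565 km
D: 3.420 km
E: 7.103 km
F: 9.597 km
G: 5.064 km
H: 5.039 km
I: 8.132 km
J: 5.489 km
K: 3.462 km
Minimum: C at 1.565 km.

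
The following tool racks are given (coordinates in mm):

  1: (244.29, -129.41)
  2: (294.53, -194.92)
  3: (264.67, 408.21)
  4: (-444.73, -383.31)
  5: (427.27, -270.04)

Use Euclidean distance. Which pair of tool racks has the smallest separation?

Pairwise distances:
1–2: 82.56 mm
2–5: 152.52 mm
1–5: 230.78 mm
1–3: 538.01 mm
2–3: 603.87 mm
3–5: 697.47 mm
1–4: 734.31 mm
2–4: 762.89 mm
4–5: 879.33 mm
3–4: 1062.90 mm
Closest pair: 1–2 at 82.56 mm.

1 and 2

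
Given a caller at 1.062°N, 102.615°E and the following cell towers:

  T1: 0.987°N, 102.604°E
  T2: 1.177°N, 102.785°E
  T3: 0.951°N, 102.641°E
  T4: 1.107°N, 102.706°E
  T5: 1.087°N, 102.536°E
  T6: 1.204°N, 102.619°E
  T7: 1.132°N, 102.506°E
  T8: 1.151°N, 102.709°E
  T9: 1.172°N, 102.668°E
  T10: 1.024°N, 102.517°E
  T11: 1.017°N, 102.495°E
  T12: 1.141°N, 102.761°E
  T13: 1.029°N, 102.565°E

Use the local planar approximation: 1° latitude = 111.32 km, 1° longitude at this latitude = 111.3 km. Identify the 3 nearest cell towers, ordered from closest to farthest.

T13, T1, T5

Distances from 1.062°N, 102.615°E:
T1: √((-0.075·111.32)² + (-0.011·111.3)²) = √(69.70580 + 1.49891) = 8.438 km
T2: √((0.115·111.32)² + (0.170·111.3)²) = √(163.88608 + 358.00424) = 22.845 km
T3: √((-0.111·111.32)² + (0.026·111.3)²) = √(152.68359 + 8.37408) = 12.691 km
T4: √((0.045·111.32)² + (0.091·111.3)²) = √(25.09409 + 102.58246) = 11.299 km
T5: √((0.025·111.32)² + (-0.079·111.3)²) = √(7.74509 + 77.31157) = 9.223 km
T6: √((0.142·111.32)² + (0.004·111.3)²) = √(249.87516 + 0.19820) = 15.814 km
T7: √((0.070·111.32)² + (-0.109·111.3)²) = √(60.72150 + 147.17814) = 14.419 km
T8: √((0.089·111.32)² + (0.094·111.3)²) = √(98.15816 + 109.45763) = 14.409 km
T9: √((0.110·111.32)² + (0.053·111.3)²) = √(149.94492 + 34.79702) = 13.592 km
T10: √((-0.038·111.32)² + (-0.098·111.3)²) = √(17.89425 + 118.97137) = 11.699 km
T11: √((-0.045·111.32)² + (-0.120·111.3)²) = √(25.09409 + 178.38274) = 14.265 km
T12: √((0.079·111.32)² + (0.146·111.3)²) = √(77.33936 + 264.05600) = 18.477 km
T13: √((-0.033·111.32)² + (-0.050·111.3)²) = √(13.49504 + 30.96922) = 6.668 km
Sorted: T13 (6.668 km) < T1 (8.438 km) < T5 (9.223 km) < T4 (11.299 km) < T10 (11.699 km) < …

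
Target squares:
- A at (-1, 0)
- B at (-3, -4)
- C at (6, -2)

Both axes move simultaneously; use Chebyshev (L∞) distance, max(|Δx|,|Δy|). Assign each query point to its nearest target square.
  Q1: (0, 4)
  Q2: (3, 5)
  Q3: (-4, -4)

Q1 at (0, 4):
  A: max(|-1|, |-4|) = 4
  B: max(|-3|, |-8|) = 8
  C: max(|6|, |-6|) = 6
  → nearest: A (4)
Q2 at (3, 5):
  A: max(|-4|, |-5|) = 5
  B: max(|-6|, |-9|) = 9
  C: max(|3|, |-7|) = 7
  → nearest: A (5)
Q3 at (-4, -4):
  A: max(|3|, |4|) = 4
  B: max(|1|, |0|) = 1
  C: max(|10|, |2|) = 10
  → nearest: B (1)

Q1→A; Q2→A; Q3→B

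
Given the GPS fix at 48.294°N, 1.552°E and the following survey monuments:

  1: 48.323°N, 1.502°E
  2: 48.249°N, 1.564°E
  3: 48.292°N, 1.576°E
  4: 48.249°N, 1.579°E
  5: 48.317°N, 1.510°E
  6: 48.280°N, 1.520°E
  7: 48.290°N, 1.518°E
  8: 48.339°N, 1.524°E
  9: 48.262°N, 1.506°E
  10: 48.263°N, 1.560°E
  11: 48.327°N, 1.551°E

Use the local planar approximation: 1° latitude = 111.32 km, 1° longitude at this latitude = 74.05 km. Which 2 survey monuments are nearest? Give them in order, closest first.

3, 7

Distances from 48.294°N, 1.552°E:
1: √((0.029·111.32)² + (-0.050·74.05)²) = √(10.42179 + 13.70851) = 4.912 km
2: √((-0.045·111.32)² + (0.012·74.05)²) = √(25.09409 + 0.78961) = 5.088 km
3: √((-0.002·111.32)² + (0.024·74.05)²) = √(0.04957 + 3.15844) = 1.791 km
4: √((-0.045·111.32)² + (0.027·74.05)²) = √(25.09409 + 3.99740) = 5.394 km
5: √((0.023·111.32)² + (-0.042·74.05)²) = √(6.55544 + 9.67272) = 4.028 km
6: √((-0.014·111.32)² + (-0.032·74.05)²) = √(2.42886 + 5.61500) = 2.836 km
7: √((-0.004·111.32)² + (-0.034·74.05)²) = √(0.19827 + 6.33881) = 2.557 km
8: √((0.045·111.32)² + (-0.028·74.05)²) = √(25.09409 + 4.29899) = 5.422 km
9: √((-0.032·111.32)² + (-0.046·74.05)²) = √(12.68955 + 11.60288) = 4.929 km
10: √((-0.031·111.32)² + (0.008·74.05)²) = √(11.90885 + 0.35094) = 3.501 km
11: √((0.033·111.32)² + (-0.001·74.05)²) = √(13.49504 + 0.00548) = 3.674 km
Sorted: 3 (1.791 km) < 7 (2.557 km) < 6 (2.836 km) < 10 (3.501 km) < …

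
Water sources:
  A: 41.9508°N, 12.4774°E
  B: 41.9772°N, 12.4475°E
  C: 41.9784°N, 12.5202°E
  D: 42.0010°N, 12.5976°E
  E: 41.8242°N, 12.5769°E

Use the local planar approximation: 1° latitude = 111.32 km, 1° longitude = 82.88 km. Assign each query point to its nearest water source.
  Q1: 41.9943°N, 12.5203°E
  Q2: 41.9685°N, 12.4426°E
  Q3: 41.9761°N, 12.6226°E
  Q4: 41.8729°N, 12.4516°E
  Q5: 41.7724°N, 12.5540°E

Q1→C; Q2→B; Q3→D; Q4→A; Q5→E

Q1 at 41.9943°N, 12.5203°E:
  A: √((-0.0435·111.32)² + (-0.0429·82.88)²) = √(23.449031 + 12.641950) = 6.0076 km
  B: √((-0.0171·111.32)² + (-0.0728·82.88)²) = √(3.623586 + 36.405101) = 6.3268 km
  C: √((-0.0159·111.32)² + (-0.0001·82.88)²) = √(3.132858 + 0.000069) = 1.7700 km
  D: √((0.0067·111.32)² + (0.0773·82.88)²) = √(0.556283 + 41.044831) = 6.4499 km
  E: √((-0.1701·111.32)² + (0.0566·82.88)²) = √(358.554372 + 22.005556) = 19.5079 km
  → nearest: C (1.7700 km)
Q2 at 41.9685°N, 12.4426°E:
  A: √((-0.0177·111.32)² + (0.0348·82.88)²) = √(3.882334 + 8.318748) = 3.4930 km
  B: √((0.0087·111.32)² + (0.0049·82.88)²) = √(0.937961 + 0.164927) = 1.0502 km
  C: √((0.0099·111.32)² + (0.0776·82.88)²) = √(1.214554 + 41.364038) = 6.5252 km
  D: √((0.0325·111.32)² + (0.1550·82.88)²) = √(13.089200 + 165.029993) = 13.3461 km
  E: √((-0.1443·111.32)² + (0.1343·82.88)²) = √(258.035261 + 123.894352) = 19.5430 km
  → nearest: B (1.0502 km)
Q3 at 41.9761°N, 12.6226°E:
  A: √((-0.0253·111.32)² + (-0.1452·82.88)²) = √(7.932086 + 144.821392) = 12.3593 km
  B: √((0.0011·111.32)² + (-0.1751·82.88)²) = √(0.014994 + 210.606503) = 14.5128 km
  C: √((0.0023·111.32)² + (-0.1024·82.88)²) = √(0.065554 + 72.027675) = 8.4908 km
  D: √((0.0249·111.32)² + (-0.0250·82.88)²) = √(7.683252 + 4.293184) = 3.4607 km
  E: √((-0.1519·111.32)² + (-0.0457·82.88)²) = √(285.931461 + 14.346035) = 17.3285 km
  → nearest: D (3.4607 km)
Q4 at 41.8729°N, 12.4516°E:
  A: √((0.0779·111.32)² + (0.0258·82.88)²) = √(75.200601 + 4.572344) = 8.9316 km
  B: √((0.1043·111.32)² + (-0.0041·82.88)²) = √(134.807797 + 0.115469) = 11.6156 km
  C: √((0.1055·111.32)² + (0.0686·82.88)²) = √(137.927643 + 32.325683) = 13.0481 km
  D: √((0.1281·111.32)² + (0.1460·82.88)²) = √(203.350224 + 146.421616) = 18.7022 km
  E: √((-0.0487·111.32)² + (0.1253·82.88)²) = √(29.390320 + 107.845400) = 11.7148 km
  → nearest: A (8.9316 km)
Q5 at 41.7724°N, 12.5540°E:
  A: √((0.1784·111.32)² + (-0.0766·82.88)²) = √(394.399264 + 40.304824) = 20.8496 km
  B: √((0.2048·111.32)² + (-0.1065·82.88)²) = √(519.764124 + 77.910986) = 24.4474 km
  C: √((0.2060·111.32)² + (-0.0338·82.88)²) = √(525.872955 + 7.847528) = 23.1024 km
  D: √((0.2286·111.32)² + (0.0436·82.88)²) = √(647.588082 + 13.057874) = 25.7030 km
  E: √((0.0518·111.32)² + (0.0229·82.88)²) = √(33.251092 + 3.602222) = 6.0707 km
  → nearest: E (6.0707 km)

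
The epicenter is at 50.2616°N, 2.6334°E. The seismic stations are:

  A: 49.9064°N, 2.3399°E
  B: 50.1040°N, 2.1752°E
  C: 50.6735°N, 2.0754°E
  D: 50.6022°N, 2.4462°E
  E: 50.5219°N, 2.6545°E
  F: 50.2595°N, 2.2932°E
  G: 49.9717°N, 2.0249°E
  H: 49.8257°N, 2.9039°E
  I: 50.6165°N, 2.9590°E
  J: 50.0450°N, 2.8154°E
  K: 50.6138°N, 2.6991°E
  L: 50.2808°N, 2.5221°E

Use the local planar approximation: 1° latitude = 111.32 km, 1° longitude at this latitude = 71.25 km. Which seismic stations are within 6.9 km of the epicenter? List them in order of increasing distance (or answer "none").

Distances from 50.2616°N, 2.6334°E:
A: 44.7302 km
B: 37.0622 km
C: 60.6888 km
D: 40.1932 km
E: 29.0156 km
F: 24.2404 km
G: 54.0479 km
H: 52.2118 km
I: 45.8152 km
J: 27.3777 km
K: 39.4854 km
L: 8.2131 km
Threshold 6.9 km: none within range.

none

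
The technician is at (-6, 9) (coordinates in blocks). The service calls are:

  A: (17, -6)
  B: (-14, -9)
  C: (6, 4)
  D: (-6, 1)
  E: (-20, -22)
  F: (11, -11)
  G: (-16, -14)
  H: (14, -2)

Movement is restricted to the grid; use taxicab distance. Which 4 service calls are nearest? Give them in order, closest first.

D, C, B, H

Distances from (-6, 9):
A: 38 blocks
B: 26 blocks
C: 17 blocks
D: 8 blocks
E: 45 blocks
F: 37 blocks
G: 33 blocks
H: 31 blocks
Sorted: D (8 blocks) < C (17 blocks) < B (26 blocks) < H (31 blocks) < G (33 blocks) < F (37 blocks) < …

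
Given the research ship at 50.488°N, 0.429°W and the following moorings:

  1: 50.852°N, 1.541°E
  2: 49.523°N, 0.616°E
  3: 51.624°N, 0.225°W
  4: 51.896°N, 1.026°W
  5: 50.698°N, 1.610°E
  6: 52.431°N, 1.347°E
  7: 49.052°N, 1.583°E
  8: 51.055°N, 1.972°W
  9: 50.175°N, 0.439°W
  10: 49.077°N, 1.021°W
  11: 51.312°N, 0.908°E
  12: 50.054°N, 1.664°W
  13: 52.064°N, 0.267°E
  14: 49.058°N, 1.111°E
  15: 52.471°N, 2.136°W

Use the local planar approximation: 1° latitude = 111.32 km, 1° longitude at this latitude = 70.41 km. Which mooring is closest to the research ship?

Distances from 50.488°N, 0.429°W:
1: √((0.364·111.32)² + (1.970·70.41)²) = √(1641.90930 + 19239.82604) = 144.505 km
2: √((-0.965·111.32)² + (1.045·70.41)²) = √(11539.87281 + 5413.78830) = 130.206 km
3: √((1.136·111.32)² + (0.204·70.41)²) = √(15992.01020 + 206.31415) = 127.273 km
4: √((1.408·111.32)² + (-0.597·70.41)²) = √(24566.97619 + 1766.92189) = 162.277 km
5: √((0.210·111.32)² + (2.039·70.41)²) = √(546.49348 + 20611.19348) = 145.457 km
6: √((1.943·111.32)² + (1.776·70.41)²) = √(46783.42320 + 15637.04232) = 249.841 km
7: √((-1.436·111.32)² + (2.012·70.41)²) = √(25553.78727 + 20068.94956) = 213.595 km
8: √((0.567·111.32)² + (-1.543·70.41)²) = √(3983.93747 + 11803.22105) = 125.647 km
9: √((-0.313·111.32)² + (-0.010·70.41)²) = √(1214.04580 + 0.49576) = 34.850 km
10: √((-1.411·111.32)² + (-0.592·70.41)²) = √(24671.77654 + 1737.44915) = 162.509 km
11: √((0.824·111.32)² + (1.337·70.41)²) = √(8413.96728 + 8861.99505) = 131.438 km
12: √((-0.434·111.32)² + (-1.235·70.41)²) = √(2334.13437 + 7561.40681) = 99.476 km
13: √((1.576·111.32)² + (0.696·70.41)²) = √(30779.30588 + 2401.52531) = 182.156 km
14: √((-1.430·111.32)² + (1.540·70.41)²) = √(25340.69199 + 11757.36851) = 192.609 km
15: √((1.983·111.32)² + (-1.707·70.41)²) = √(48729.48525 + 14445.60485) = 251.347 km
Minimum: 9 at 34.850 km.

9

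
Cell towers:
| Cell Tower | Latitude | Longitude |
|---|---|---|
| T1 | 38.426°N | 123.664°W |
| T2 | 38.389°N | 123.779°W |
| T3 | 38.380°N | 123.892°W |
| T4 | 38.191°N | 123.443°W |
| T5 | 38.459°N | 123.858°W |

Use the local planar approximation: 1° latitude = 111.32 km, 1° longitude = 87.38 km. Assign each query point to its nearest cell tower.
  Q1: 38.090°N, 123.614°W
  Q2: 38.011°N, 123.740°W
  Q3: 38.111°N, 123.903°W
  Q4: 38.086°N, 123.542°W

Q1 at 38.090°N, 123.614°W:
  T1: √((0.336·111.32)² + (-0.050·87.38)²) = √(1399.02331 + 19.08816) = 37.658 km
  T2: √((0.299·111.32)² + (-0.165·87.38)²) = √(1107.86992 + 207.87007) = 36.273 km
  T3: √((0.290·111.32)² + (-0.278·87.38)²) = √(1042.17918 + 590.08377) = 40.401 km
  T4: √((0.101·111.32)² + (0.171·87.38)²) = √(126.41224 + 223.26277) = 18.700 km
  T5: √((0.369·111.32)² + (-0.244·87.38)²) = √(1687.32650 + 454.57310) = 46.281 km
  → nearest: T4 (18.700 km)
Q2 at 38.011°N, 123.740°W:
  T1: √((0.415·111.32)² + (0.076·87.38)²) = √(2134.23672 + 44.10129) = 46.673 km
  T2: √((0.378·111.32)² + (-0.039·87.38)²) = √(1770.63887 + 11.61324) = 42.217 km
  T3: √((0.369·111.32)² + (-0.152·87.38)²) = √(1687.32650 + 176.40515) = 43.171 km
  T4: √((0.180·111.32)² + (0.297·87.38)²) = √(401.50541 + 673.49904) = 32.787 km
  T5: √((0.448·111.32)² + (-0.118·87.38)²) = √(2487.15255 + 106.31342) = 50.926 km
  → nearest: T4 (32.787 km)
Q3 at 38.111°N, 123.903°W:
  T1: √((0.315·111.32)² + (0.239·87.38)²) = √(1229.61033 + 436.13394) = 40.814 km
  T2: √((0.278·111.32)² + (0.124·87.38)²) = √(957.71433 + 117.39983) = 32.789 km
  T3: √((0.269·111.32)² + (0.011·87.38)²) = √(896.70782 + 0.92387) = 29.961 km
  T4: √((0.080·111.32)² + (0.460·87.38)²) = √(79.30971 + 1615.62195) = 41.170 km
  T5: √((0.348·111.32)² + (0.045·87.38)²) = √(1500.73801 + 15.46141) = 38.938 km
  → nearest: T3 (29.961 km)
Q4 at 38.086°N, 123.542°W:
  T1: √((0.340·111.32)² + (-0.122·87.38)²) = √(1432.53166 + 113.64328) = 39.321 km
  T2: √((0.303·111.32)² + (-0.237·87.38)²) = √(1137.71020 + 428.86517) = 39.580 km
  T3: √((0.294·111.32)² + (-0.350·87.38)²) = √(1071.12722 + 935.31989) = 44.793 km
  T4: √((0.105·111.32)² + (0.099·87.38)²) = √(136.62337 + 74.83323) = 14.542 km
  T5: √((0.373·111.32)² + (-0.316·87.38)²) = √(1724.10638 + 762.42696) = 49.865 km
  → nearest: T4 (14.542 km)

Q1→T4; Q2→T4; Q3→T3; Q4→T4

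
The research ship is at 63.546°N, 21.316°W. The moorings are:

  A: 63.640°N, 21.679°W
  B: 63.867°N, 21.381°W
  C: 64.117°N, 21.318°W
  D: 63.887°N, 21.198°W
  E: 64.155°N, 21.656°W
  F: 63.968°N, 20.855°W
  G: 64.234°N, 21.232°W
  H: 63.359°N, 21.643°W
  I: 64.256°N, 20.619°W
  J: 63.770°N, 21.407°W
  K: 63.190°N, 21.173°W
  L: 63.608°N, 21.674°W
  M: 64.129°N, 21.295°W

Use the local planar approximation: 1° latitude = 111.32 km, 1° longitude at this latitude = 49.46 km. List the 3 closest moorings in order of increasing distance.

Distances from 63.546°N, 21.316°W:
A: √((0.094·111.32)² + (-0.363·49.46)²) = √(109.49697 + 322.34540) = 20.781 km
B: √((0.321·111.32)² + (-0.065·49.46)²) = √(1276.89875 + 10.33558) = 35.878 km
C: √((0.571·111.32)² + (-0.002·49.46)²) = √(4040.34650 + 0.00979) = 63.564 km
D: √((0.341·111.32)² + (0.118·49.46)²) = √(1440.97071 + 34.06216) = 38.406 km
E: √((0.609·111.32)² + (-0.340·49.46)²) = √(4596.01017 + 282.79131) = 69.848 km
F: √((0.422·111.32)² + (0.461·49.46)²) = √(2206.84229 + 519.88834) = 52.218 km
G: √((0.688·111.32)² + (0.084·49.46)²) = √(5865.74625 + 17.26103) = 76.701 km
H: √((-0.187·111.32)² + (-0.327·49.46)²) = √(433.34083 + 261.57951) = 26.361 km
I: √((0.710·111.32)² + (0.697·49.46)²) = √(6246.87898 + 1188.43048) = 86.228 km
J: √((0.224·111.32)² + (-0.091·49.46)²) = √(621.78814 + 20.25774) = 25.339 km
K: √((-0.356·111.32)² + (0.143·49.46)²) = √(1570.53056 + 50.02422) = 40.256 km
L: √((0.062·111.32)² + (-0.358·49.46)²) = √(47.63540 + 313.52652) = 19.004 km
M: √((0.583·111.32)² + (0.021·49.46)²) = √(4211.95289 + 1.07881) = 64.908 km
Sorted: L (19.004 km) < A (20.781 km) < J (25.339 km) < H (26.361 km) < B (35.878 km) < …

L, A, J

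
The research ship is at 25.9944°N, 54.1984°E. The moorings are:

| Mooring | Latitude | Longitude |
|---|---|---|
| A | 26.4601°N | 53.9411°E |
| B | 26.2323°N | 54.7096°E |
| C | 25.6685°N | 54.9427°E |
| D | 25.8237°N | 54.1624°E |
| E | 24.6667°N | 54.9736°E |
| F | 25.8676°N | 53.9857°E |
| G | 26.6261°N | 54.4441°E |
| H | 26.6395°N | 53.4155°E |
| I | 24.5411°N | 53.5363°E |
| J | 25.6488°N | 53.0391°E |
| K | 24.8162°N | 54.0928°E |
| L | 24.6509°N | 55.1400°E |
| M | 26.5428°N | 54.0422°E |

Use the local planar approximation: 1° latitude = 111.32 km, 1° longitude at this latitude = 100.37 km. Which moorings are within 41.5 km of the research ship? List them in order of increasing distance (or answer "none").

D, F

Distances from 25.9944°N, 54.1984°E:
A: 57.9181 km
B: 57.7406 km
C: 83.0486 km
D: 19.3428 km
E: 167.0288 km
F: 25.5932 km
G: 74.5197 km
H: 106.4510 km
I: 174.8985 km
J: 122.5541 km
K: 131.5848 km
L: 176.9168 km
M: 63.0289 km
Threshold 41.5 km: D (19.3428 km), F (25.5932 km) are within range.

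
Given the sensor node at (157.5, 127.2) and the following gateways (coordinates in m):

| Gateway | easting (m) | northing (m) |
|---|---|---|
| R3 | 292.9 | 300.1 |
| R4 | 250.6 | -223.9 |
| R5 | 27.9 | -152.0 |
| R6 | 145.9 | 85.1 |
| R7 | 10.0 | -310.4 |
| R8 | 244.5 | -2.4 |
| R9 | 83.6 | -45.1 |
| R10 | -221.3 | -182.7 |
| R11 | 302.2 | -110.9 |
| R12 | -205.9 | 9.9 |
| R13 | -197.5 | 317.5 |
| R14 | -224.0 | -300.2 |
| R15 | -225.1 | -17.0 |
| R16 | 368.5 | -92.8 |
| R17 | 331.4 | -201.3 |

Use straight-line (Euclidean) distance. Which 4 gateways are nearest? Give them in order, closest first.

R6, R8, R9, R3

Distances from (157.5, 127.2):
R3: √((135.4)² + (172.9)²) = √(18333.160 + 29894.410) = 219.6 m
R4: √((93.1)² + (-351.1)²) = √(8667.610 + 123271.210) = 363.2 m
R5: √((-129.6)² + (-279.2)²) = √(16796.160 + 77952.640) = 307.8 m
R6: √((-11.6)² + (-42.1)²) = √(134.560 + 1772.410) = 43.7 m
R7: √((-147.5)² + (-437.6)²) = √(21756.250 + 191493.760) = 461.8 m
R8: √((87.0)² + (-129.6)²) = √(7569.000 + 16796.160) = 156.1 m
R9: √((-73.9)² + (-172.3)²) = √(5461.210 + 29687.290) = 187.5 m
R10: √((-378.8)² + (-309.9)²) = √(143489.440 + 96038.010) = 489.4 m
R11: √((144.7)² + (-238.1)²) = √(20938.090 + 56691.610) = 278.6 m
R12: √((-363.4)² + (-117.3)²) = √(132059.560 + 13759.290) = 381.9 m
R13: √((-355.0)² + (190.3)²) = √(126025.000 + 36214.090) = 402.8 m
R14: √((-381.5)² + (-427.4)²) = √(145542.250 + 182670.760) = 572.9 m
R15: √((-382.6)² + (-144.2)²) = √(146382.760 + 20793.640) = 408.9 m
R16: √((211.0)² + (-220.0)²) = √(44521.000 + 48400.000) = 304.8 m
R17: √((173.9)² + (-328.5)²) = √(30241.210 + 107912.250) = 371.7 m
Sorted: R6 (43.7 m) < R8 (156.1 m) < R9 (187.5 m) < R3 (219.6 m) < R11 (278.6 m) < R16 (304.8 m) < …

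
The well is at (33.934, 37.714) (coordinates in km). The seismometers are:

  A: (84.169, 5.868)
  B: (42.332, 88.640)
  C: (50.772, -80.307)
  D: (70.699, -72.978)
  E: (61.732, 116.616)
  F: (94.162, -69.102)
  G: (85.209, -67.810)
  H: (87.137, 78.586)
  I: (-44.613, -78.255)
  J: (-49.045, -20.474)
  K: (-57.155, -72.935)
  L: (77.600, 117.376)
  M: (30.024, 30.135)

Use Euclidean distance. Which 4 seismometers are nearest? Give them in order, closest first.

Distances from (33.934, 37.714):
A: √((50.235)² + (-31.846)²) = √(2523.55523 + 1014.16772) = 59.479 km
B: √((8.398)² + (50.926)²) = √(70.52640 + 2593.45748) = 51.614 km
C: √((16.838)² + (-118.021)²) = √(283.51824 + 13928.95644) = 119.216 km
D: √((36.765)² + (-110.692)²) = √(1351.66522 + 12252.71886) = 116.638 km
E: √((27.798)² + (78.902)²) = √(772.72880 + 6225.52560) = 83.656 km
F: √((60.228)² + (-106.816)²) = √(3627.41198 + 11409.65786) = 122.626 km
G: √((51.275)² + (-105.524)²) = √(2629.12563 + 11135.31458) = 117.322 km
H: √((53.203)² + (40.872)²) = √(2830.55921 + 1670.52038) = 67.090 km
I: √((-78.547)² + (-115.969)²) = √(6169.63121 + 13448.80896) = 140.066 km
J: √((-82.979)² + (-58.188)²) = √(6885.51444 + 3385.84334) = 101.348 km
K: √((-91.089)² + (-110.649)²) = √(8297.20592 + 12243.20120) = 143.319 km
L: √((43.666)² + (79.662)²) = √(1906.71956 + 6346.03424) = 90.845 km
M: √((-3.910)² + (-7.579)²) = √(15.28810 + 57.44124) = 8.528 km
Sorted: M (8.528 km) < B (51.614 km) < A (59.479 km) < H (67.090 km) < E (83.656 km) < L (90.845 km) < …

M, B, A, H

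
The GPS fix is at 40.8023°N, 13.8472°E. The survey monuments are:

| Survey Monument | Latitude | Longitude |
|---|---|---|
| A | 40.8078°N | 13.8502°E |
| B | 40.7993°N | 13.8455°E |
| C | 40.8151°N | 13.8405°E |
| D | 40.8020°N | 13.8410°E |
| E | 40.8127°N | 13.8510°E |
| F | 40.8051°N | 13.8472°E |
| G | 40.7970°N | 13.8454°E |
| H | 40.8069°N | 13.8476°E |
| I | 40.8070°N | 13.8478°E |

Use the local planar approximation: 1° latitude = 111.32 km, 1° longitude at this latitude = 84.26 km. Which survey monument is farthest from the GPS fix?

C

Distances from 40.8023°N, 13.8472°E:
A: 0.6624 km
B: 0.3634 km
C: 1.5327 km
D: 0.5235 km
E: 1.2012 km
F: 0.3117 km
G: 0.6092 km
H: 0.5132 km
I: 0.5256 km
Maximum: C at 1.5327 km.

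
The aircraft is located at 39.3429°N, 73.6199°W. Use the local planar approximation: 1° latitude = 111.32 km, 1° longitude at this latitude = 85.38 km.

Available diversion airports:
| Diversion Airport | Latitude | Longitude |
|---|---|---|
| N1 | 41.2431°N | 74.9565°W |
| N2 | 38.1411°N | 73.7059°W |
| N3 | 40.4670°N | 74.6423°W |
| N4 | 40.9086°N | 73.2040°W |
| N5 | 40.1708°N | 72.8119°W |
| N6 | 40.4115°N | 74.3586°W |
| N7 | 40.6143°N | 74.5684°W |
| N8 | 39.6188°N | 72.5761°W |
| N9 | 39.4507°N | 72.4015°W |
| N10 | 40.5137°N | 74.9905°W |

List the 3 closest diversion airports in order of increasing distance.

Distances from 39.3429°N, 73.6199°W:
N1: √((1.9002·111.32)² + (-1.3366·85.38)²) = √(44745.052588 + 13023.125163) = 240.3501 km
N2: √((-1.2018·111.32)² + (-0.0860·85.38)²) = √(17898.259262 + 53.914950) = 133.9857 km
N3: √((1.1241·111.32)² + (-1.0224·85.38)²) = √(15658.721174 + 7619.982651) = 152.5736 km
N4: √((1.5657·111.32)² + (0.4159·85.38)²) = √(30378.302226 + 1260.927573) = 177.8742 km
N5: √((0.8279·111.32)² + (0.8080·85.38)²) = √(8493.802540 + 4759.211688) = 115.1217 km
N6: √((1.0686·111.32)² + (-0.7387·85.38)²) = √(14150.661264 + 3977.850885) = 134.6422 km
N7: √((1.2714·111.32)² + (-0.9485·85.38)²) = √(20031.377224 + 6558.234951) = 163.0632 km
N8: √((0.2759·111.32)² + (1.0438·85.38)²) = √(943.299917 + 7942.310947) = 94.2635 km
N9: √((0.1078·111.32)² + (1.2184·85.38)²) = √(144.007104 + 10821.615065) = 104.7169 km
N10: √((1.1708·111.32)² + (-1.3706·85.38)²) = √(16986.809753 + 13694.108228) = 175.1597 km
Sorted: N8 (94.2635 km) < N9 (104.7169 km) < N5 (115.1217 km) < N2 (133.9857 km) < N6 (134.6422 km) < …

N8, N9, N5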